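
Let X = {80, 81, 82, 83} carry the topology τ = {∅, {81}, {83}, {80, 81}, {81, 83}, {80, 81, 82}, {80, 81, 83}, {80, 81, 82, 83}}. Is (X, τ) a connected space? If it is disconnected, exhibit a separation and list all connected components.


(X, τ) is disconnected; components = [{83}, {80, 81, 82}].

Find clopen sets (U ∈ τ with X ∖ U ∈ τ):
  U = ∅, X ∖ U = {80, 81, 82, 83} — both open, so U is clopen.
  U = {83}, X ∖ U = {80, 81, 82} — both open, so U is clopen.
  U = {80, 81, 82}, X ∖ U = {83} — both open, so U is clopen.
  U = {80, 81, 82, 83}, X ∖ U = ∅ — both open, so U is clopen.
Nontrivial clopen(s) exist: e.g. {83}. So (X, τ) is disconnected.
Compute connected components by grouping points that agree on all clopens:
  component: {83}
  component: {80, 81, 82}


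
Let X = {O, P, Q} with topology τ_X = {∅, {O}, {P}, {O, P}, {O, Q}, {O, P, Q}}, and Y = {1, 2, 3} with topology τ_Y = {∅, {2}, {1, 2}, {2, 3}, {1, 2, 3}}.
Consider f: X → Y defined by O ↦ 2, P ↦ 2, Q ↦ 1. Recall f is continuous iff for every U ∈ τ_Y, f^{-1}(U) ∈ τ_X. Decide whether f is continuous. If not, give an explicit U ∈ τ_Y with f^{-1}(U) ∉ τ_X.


f IS continuous.

Compute f^{-1}(U) for each U ∈ τ_Y:
  U = ∅: f^{-1}(U) = ∅ ∈ τ_X ✓.
  U = {2}: f^{-1}(U) = {O, P} ∈ τ_X ✓.
  U = {1, 2}: f^{-1}(U) = {O, P, Q} ∈ τ_X ✓.
  U = {2, 3}: f^{-1}(U) = {O, P} ∈ τ_X ✓.
  U = {1, 2, 3}: f^{-1}(U) = {O, P, Q} ∈ τ_X ✓.
Every preimage lies in τ_X, so f IS continuous.


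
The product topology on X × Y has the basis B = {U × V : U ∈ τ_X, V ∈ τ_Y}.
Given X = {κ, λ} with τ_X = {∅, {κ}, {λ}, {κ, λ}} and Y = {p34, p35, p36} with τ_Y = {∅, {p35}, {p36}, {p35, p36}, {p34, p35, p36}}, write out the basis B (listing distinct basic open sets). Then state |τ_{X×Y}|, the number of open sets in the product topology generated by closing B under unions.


Basis B = {∅ × ∅, {κ} × {p35}, {κ} × {p36}, {λ} × {p35}, {λ} × {p36}, {κ} × {p35, p36}, {κ, λ} × {p35}, {κ, λ} × {p36}, {λ} × {p35, p36}, {κ} × {p34, p35, p36}, {λ} × {p34, p35, p36}, {κ, λ} × {p35, p36}, {κ, λ} × {p34, p35, p36}}; |τ_{X×Y}| = 25.

Enumerate products U × V with U ∈ τ_X, V ∈ τ_Y (deduplicated):
  ∅ × ∅ = {} (∅)
  {κ} × {p35} = {(κ,p35)}
  {κ} × {p36} = {(κ,p36)}
  {λ} × {p35} = {(λ,p35)}
  {λ} × {p36} = {(λ,p36)}
  {κ} × {p35, p36} = {(κ,p35), (κ,p36)}
  {κ, λ} × {p35} = {(κ,p35), (λ,p35)}
  {κ, λ} × {p36} = {(κ,p36), (λ,p36)}
  {λ} × {p35, p36} = {(λ,p35), (λ,p36)}
  {κ} × {p34, p35, p36} = {(κ,p34), (κ,p35), (κ,p36)}
  {λ} × {p34, p35, p36} = {(λ,p34), (λ,p35), (λ,p36)}
  {κ, λ} × {p35, p36} = {(κ,p35), (κ,p36), (λ,p35), (λ,p36)}
  {κ, λ} × {p34, p35, p36} = {(κ,p34), (κ,p35), (κ,p36), (λ,p34), (λ,p35), (λ,p36)}
These 13 distinct sets form the basis B.
Close under arbitrary unions to get τ_{X×Y}; counting gives |τ_{X×Y}| = 25.


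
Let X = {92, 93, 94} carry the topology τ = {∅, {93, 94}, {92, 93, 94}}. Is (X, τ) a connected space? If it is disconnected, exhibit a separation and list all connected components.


(X, τ) is connected.

Find clopen sets (U ∈ τ with X ∖ U ∈ τ):
  U = ∅, X ∖ U = {92, 93, 94} — both open, so U is clopen.
  U = {92, 93, 94}, X ∖ U = ∅ — both open, so U is clopen.
Only trivial clopens (∅ and X) exist, so (X, τ) is connected.
Compute connected components by grouping points that agree on all clopens:
  component: {92, 93, 94}


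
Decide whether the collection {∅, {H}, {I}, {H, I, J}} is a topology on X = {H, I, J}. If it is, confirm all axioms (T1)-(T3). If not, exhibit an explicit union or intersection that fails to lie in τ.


τ is NOT a topology on X.

Axiom (T1): ∅ ∈ τ? Yes; X ∈ τ? Yes.
Axiom (T2/T3): check pairwise unions and intersections of members of τ.
Counterexample for (T2): {H} ∪ {I} = {H, I} ∉ τ. Therefore τ is NOT a topology.


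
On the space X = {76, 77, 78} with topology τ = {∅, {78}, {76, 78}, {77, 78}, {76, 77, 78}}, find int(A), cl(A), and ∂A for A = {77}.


int(A) = ∅, cl(A) = {77}, ∂A = {77}.

Closed sets in (X, τ) are complements of opens:
  closed(X, τ) = {∅, {76}, {77}, {76, 77}, {76, 77, 78}}.
int(A) = ⋃ {U ∈ τ : U ⊆ A}. Opens contained in A: ∅.
Taking the union of these: int(A) = ∅.
cl(A) = ⋂ {C closed : A ⊆ C}. Closed sets containing A: {77}, {76, 77}, {76, 77, 78}.
Intersecting these: cl(A) = {77}.
∂A = cl(A) ∖ int(A) = {77} ∖ ∅ = {77}.


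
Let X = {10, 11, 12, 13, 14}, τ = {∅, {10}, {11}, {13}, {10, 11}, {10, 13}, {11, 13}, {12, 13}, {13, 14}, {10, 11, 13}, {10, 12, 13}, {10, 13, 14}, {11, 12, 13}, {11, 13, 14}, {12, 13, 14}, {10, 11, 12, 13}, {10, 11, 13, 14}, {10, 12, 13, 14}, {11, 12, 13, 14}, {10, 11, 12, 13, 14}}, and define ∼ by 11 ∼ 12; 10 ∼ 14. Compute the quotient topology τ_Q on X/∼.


X/∼ = {[10=14], [11=12], [13]}; |τ_Q| = 5.

Equivalence classes: [10=14], [11=12], [13].
Quotient map π: X → X/∼ sends 10 ↦ [10=14], 11 ↦ [11=12], 12 ↦ [11=12], 13 ↦ [13], 14 ↦ [10=14].
For each subset V ⊆ X/∼, compute π^{-1}(V) ⊆ X and check whether π^{-1}(V) ∈ τ. V is open in τ_Q iff π^{-1}(V) ∈ τ.
  V = {}: π^{-1}(V) = ∅ ∈ τ ✓.
  V = {[10=14]}: π^{-1}(V) = {10, 14} ∉ τ ✗.
  V = {[11=12]}: π^{-1}(V) = {11, 12} ∉ τ ✗.
  V = {[10=14], [11=12]}: π^{-1}(V) = {10, 11, 12, 14} ∉ τ ✗.
  V = {[13]}: π^{-1}(V) = {13} ∈ τ ✓.
  V = {[10=14], [13]}: π^{-1}(V) = {10, 13, 14} ∈ τ ✓.
  V = {[11=12], [13]}: π^{-1}(V) = {11, 12, 13} ∈ τ ✓.
  V = {[10=14], [11=12], [13]}: π^{-1}(V) = {10, 11, 12, 13, 14} ∈ τ ✓.
Open sets in the quotient: τ_Q = {{}, {[13]}, {[10=14], [13]}, {[11=12], [13]}, {[10=14], [11=12], [13]}} (5 elements).


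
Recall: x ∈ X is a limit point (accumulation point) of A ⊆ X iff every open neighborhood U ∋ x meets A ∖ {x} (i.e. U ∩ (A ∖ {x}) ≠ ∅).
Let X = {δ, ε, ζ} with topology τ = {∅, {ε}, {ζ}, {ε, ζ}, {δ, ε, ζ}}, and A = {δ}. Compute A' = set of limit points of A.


A' = ∅

For each x ∈ X, list the open sets U ∈ τ with x ∈ U, then check whether U ∩ (A ∖ {x}) ≠ ∅ for every such U.
  x = δ: open {δ, ε, ζ} ∋ x has {δ, ε, ζ} ∩ (A ∖ {δ}) = ∅, so x is NOT a limit point.
  x = ε: open {ε} ∋ x has {ε} ∩ (A ∖ {ε}) = ∅, so x is NOT a limit point.
  x = ζ: open {ζ} ∋ x has {ζ} ∩ (A ∖ {ζ}) = ∅, so x is NOT a limit point.
Collecting: A' = ∅.


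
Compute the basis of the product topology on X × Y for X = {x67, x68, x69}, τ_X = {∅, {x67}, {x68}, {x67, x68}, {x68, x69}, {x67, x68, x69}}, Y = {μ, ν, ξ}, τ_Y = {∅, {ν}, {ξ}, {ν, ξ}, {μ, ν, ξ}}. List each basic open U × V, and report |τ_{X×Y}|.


Basis B = {∅ × ∅, {x67} × {ν}, {x67} × {ξ}, {x68} × {ν}, {x68} × {ξ}, {x67} × {ν, ξ}, {x67, x68} × {ν}, {x67, x68} × {ξ}, {x68} × {ν, ξ}, {x68, x69} × {ν}, {x68, x69} × {ξ}, {x67} × {μ, ν, ξ}, {x67, x68, x69} × {ν}, {x67, x68, x69} × {ξ}, {x68} × {μ, ν, ξ}, {x67, x68} × {ν, ξ}, {x68, x69} × {ν, ξ}, {x67, x68} × {μ, ν, ξ}, {x67, x68, x69} × {ν, ξ}, {x68, x69} × {μ, ν, ξ}, {x67, x68, x69} × {μ, ν, ξ}}; |τ_{X×Y}| = 70.

Enumerate products U × V with U ∈ τ_X, V ∈ τ_Y (deduplicated):
  ∅ × ∅ = {} (∅)
  {x67} × {ν} = {(x67,ν)}
  {x67} × {ξ} = {(x67,ξ)}
  {x68} × {ν} = {(x68,ν)}
  {x68} × {ξ} = {(x68,ξ)}
  {x67} × {ν, ξ} = {(x67,ν), (x67,ξ)}
  {x67, x68} × {ν} = {(x67,ν), (x68,ν)}
  {x67, x68} × {ξ} = {(x67,ξ), (x68,ξ)}
  {x68} × {ν, ξ} = {(x68,ν), (x68,ξ)}
  {x68, x69} × {ν} = {(x68,ν), (x69,ν)}
  {x68, x69} × {ξ} = {(x68,ξ), (x69,ξ)}
  {x67} × {μ, ν, ξ} = {(x67,μ), (x67,ν), (x67,ξ)}
  {x67, x68, x69} × {ν} = {(x67,ν), (x68,ν), (x69,ν)}
  {x67, x68, x69} × {ξ} = {(x67,ξ), (x68,ξ), (x69,ξ)}
  {x68} × {μ, ν, ξ} = {(x68,μ), (x68,ν), (x68,ξ)}
  {x67, x68} × {ν, ξ} = {(x67,ν), (x67,ξ), (x68,ν), (x68,ξ)}
  {x68, x69} × {ν, ξ} = {(x68,ν), (x68,ξ), (x69,ν), (x69,ξ)}
  {x67, x68} × {μ, ν, ξ} = {(x67,μ), (x67,ν), (x67,ξ), (x68,μ), (x68,ν), (x68,ξ)}
  {x67, x68, x69} × {ν, ξ} = {(x67,ν), (x67,ξ), (x68,ν), (x68,ξ), (x69,ν), (x69,ξ)}
  {x68, x69} × {μ, ν, ξ} = {(x68,μ), (x68,ν), (x68,ξ), (x69,μ), (x69,ν), (x69,ξ)}
  {x67, x68, x69} × {μ, ν, ξ} = {(x67,μ), (x67,ν), (x67,ξ), (x68,μ), (x68,ν), (x68,ξ), (x69,μ), (x69,ν), (x69,ξ)}
These 21 distinct sets form the basis B.
Close under arbitrary unions to get τ_{X×Y}; counting gives |τ_{X×Y}| = 70.


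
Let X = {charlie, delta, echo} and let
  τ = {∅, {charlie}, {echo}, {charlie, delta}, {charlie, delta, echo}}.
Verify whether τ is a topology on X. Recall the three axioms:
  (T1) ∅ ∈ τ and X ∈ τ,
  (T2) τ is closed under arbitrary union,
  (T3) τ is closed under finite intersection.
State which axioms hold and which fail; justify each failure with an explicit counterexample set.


τ is NOT a topology on X.

Axiom (T1): ∅ ∈ τ? Yes; X ∈ τ? Yes.
Axiom (T2/T3): check pairwise unions and intersections of members of τ.
Counterexample for (T2): {charlie} ∪ {echo} = {charlie, echo} ∉ τ. Therefore τ is NOT a topology.


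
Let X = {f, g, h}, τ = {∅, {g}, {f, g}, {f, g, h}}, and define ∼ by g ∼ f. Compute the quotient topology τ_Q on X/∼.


X/∼ = {[f=g], [h]}; |τ_Q| = 3.

Equivalence classes: [f=g], [h].
Quotient map π: X → X/∼ sends f ↦ [f=g], g ↦ [f=g], h ↦ [h].
For each subset V ⊆ X/∼, compute π^{-1}(V) ⊆ X and check whether π^{-1}(V) ∈ τ. V is open in τ_Q iff π^{-1}(V) ∈ τ.
  V = {}: π^{-1}(V) = ∅ ∈ τ ✓.
  V = {[f=g]}: π^{-1}(V) = {f, g} ∈ τ ✓.
  V = {[h]}: π^{-1}(V) = {h} ∉ τ ✗.
  V = {[f=g], [h]}: π^{-1}(V) = {f, g, h} ∈ τ ✓.
Open sets in the quotient: τ_Q = {{}, {[f=g]}, {[f=g], [h]}} (3 elements).


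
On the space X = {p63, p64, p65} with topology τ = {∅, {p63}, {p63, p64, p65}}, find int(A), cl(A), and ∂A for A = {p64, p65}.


int(A) = ∅, cl(A) = {p64, p65}, ∂A = {p64, p65}.

Closed sets in (X, τ) are complements of opens:
  closed(X, τ) = {∅, {p64, p65}, {p63, p64, p65}}.
int(A) = ⋃ {U ∈ τ : U ⊆ A}. Opens contained in A: ∅.
Taking the union of these: int(A) = ∅.
cl(A) = ⋂ {C closed : A ⊆ C}. Closed sets containing A: {p64, p65}, {p63, p64, p65}.
Intersecting these: cl(A) = {p64, p65}.
∂A = cl(A) ∖ int(A) = {p64, p65} ∖ ∅ = {p64, p65}.


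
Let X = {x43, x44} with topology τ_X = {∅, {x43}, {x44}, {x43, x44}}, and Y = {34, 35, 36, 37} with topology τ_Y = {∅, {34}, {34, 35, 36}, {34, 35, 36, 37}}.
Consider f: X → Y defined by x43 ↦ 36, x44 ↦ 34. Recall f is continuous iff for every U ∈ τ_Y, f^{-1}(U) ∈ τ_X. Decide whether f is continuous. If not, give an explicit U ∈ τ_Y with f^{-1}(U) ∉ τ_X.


f IS continuous.

Compute f^{-1}(U) for each U ∈ τ_Y:
  U = ∅: f^{-1}(U) = ∅ ∈ τ_X ✓.
  U = {34}: f^{-1}(U) = {x44} ∈ τ_X ✓.
  U = {34, 35, 36}: f^{-1}(U) = {x43, x44} ∈ τ_X ✓.
  U = {34, 35, 36, 37}: f^{-1}(U) = {x43, x44} ∈ τ_X ✓.
Every preimage lies in τ_X, so f IS continuous.


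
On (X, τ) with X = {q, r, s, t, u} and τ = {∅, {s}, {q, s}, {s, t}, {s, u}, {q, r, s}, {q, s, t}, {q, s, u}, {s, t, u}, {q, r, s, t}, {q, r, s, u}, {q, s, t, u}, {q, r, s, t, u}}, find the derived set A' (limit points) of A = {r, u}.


A' = ∅

For each x ∈ X, list the open sets U ∈ τ with x ∈ U, then check whether U ∩ (A ∖ {x}) ≠ ∅ for every such U.
  x = q: open {q, s} ∋ x has {q, s} ∩ (A ∖ {q}) = ∅, so x is NOT a limit point.
  x = r: open {q, r, s} ∋ x has {q, r, s} ∩ (A ∖ {r}) = ∅, so x is NOT a limit point.
  x = s: open {s} ∋ x has {s} ∩ (A ∖ {s}) = ∅, so x is NOT a limit point.
  x = t: open {s, t} ∋ x has {s, t} ∩ (A ∖ {t}) = ∅, so x is NOT a limit point.
  x = u: open {s, u} ∋ x has {s, u} ∩ (A ∖ {u}) = ∅, so x is NOT a limit point.
Collecting: A' = ∅.


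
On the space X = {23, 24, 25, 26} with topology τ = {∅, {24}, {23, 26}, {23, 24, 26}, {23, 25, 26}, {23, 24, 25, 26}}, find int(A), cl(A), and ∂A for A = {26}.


int(A) = ∅, cl(A) = {23, 25, 26}, ∂A = {23, 25, 26}.

Closed sets in (X, τ) are complements of opens:
  closed(X, τ) = {∅, {24}, {25}, {24, 25}, {23, 25, 26}, {23, 24, 25, 26}}.
int(A) = ⋃ {U ∈ τ : U ⊆ A}. Opens contained in A: ∅.
Taking the union of these: int(A) = ∅.
cl(A) = ⋂ {C closed : A ⊆ C}. Closed sets containing A: {23, 25, 26}, {23, 24, 25, 26}.
Intersecting these: cl(A) = {23, 25, 26}.
∂A = cl(A) ∖ int(A) = {23, 25, 26} ∖ ∅ = {23, 25, 26}.


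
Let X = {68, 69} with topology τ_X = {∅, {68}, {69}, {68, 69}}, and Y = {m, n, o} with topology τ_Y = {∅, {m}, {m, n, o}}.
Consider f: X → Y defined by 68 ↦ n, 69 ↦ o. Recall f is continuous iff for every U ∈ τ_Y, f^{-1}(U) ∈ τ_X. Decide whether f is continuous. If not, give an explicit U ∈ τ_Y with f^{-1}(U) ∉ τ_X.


f IS continuous.

Compute f^{-1}(U) for each U ∈ τ_Y:
  U = ∅: f^{-1}(U) = ∅ ∈ τ_X ✓.
  U = {m}: f^{-1}(U) = ∅ ∈ τ_X ✓.
  U = {m, n, o}: f^{-1}(U) = {68, 69} ∈ τ_X ✓.
Every preimage lies in τ_X, so f IS continuous.


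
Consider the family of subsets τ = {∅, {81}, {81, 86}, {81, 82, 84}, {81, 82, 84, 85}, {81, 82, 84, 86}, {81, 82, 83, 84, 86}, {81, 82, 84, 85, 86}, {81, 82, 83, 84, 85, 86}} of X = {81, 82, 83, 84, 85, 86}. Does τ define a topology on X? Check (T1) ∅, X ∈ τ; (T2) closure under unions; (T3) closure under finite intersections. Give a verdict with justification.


τ IS a topology on X.

Axiom (T1): ∅ ∈ τ? Yes; X ∈ τ? Yes.
Axiom (T2/T3): check pairwise unions and intersections of members of τ.
All pairwise intersections and unions checked — each lies in τ. Therefore τ satisfies (T1), (T2), (T3): it IS a topology on X.


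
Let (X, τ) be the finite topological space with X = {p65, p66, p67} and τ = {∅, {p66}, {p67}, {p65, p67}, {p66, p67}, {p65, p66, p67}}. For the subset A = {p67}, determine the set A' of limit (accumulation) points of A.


A' = {p65}

For each x ∈ X, list the open sets U ∈ τ with x ∈ U, then check whether U ∩ (A ∖ {x}) ≠ ∅ for every such U.
  x = p65: opens ∋ x are {p65, p67}, {p65, p66, p67}; each meets A ∖ {p65}, so x IS a limit point.
  x = p66: open {p66} ∋ x has {p66} ∩ (A ∖ {p66}) = ∅, so x is NOT a limit point.
  x = p67: open {p67} ∋ x has {p67} ∩ (A ∖ {p67}) = ∅, so x is NOT a limit point.
Collecting: A' = {p65}.


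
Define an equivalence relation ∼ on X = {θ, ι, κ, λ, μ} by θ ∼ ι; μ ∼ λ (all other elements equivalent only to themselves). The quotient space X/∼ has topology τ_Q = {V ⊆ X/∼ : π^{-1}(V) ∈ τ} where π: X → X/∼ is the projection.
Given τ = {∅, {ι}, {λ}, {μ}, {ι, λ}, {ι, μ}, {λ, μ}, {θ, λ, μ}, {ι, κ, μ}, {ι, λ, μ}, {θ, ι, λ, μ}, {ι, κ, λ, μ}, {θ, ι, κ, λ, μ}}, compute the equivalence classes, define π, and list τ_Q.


X/∼ = {[θ=ι], [κ], [λ=μ]}; |τ_Q| = 4.

Equivalence classes: [θ=ι], [κ], [λ=μ].
Quotient map π: X → X/∼ sends θ ↦ [θ=ι], ι ↦ [θ=ι], κ ↦ [κ], λ ↦ [λ=μ], μ ↦ [λ=μ].
For each subset V ⊆ X/∼, compute π^{-1}(V) ⊆ X and check whether π^{-1}(V) ∈ τ. V is open in τ_Q iff π^{-1}(V) ∈ τ.
  V = {}: π^{-1}(V) = ∅ ∈ τ ✓.
  V = {[θ=ι]}: π^{-1}(V) = {θ, ι} ∉ τ ✗.
  V = {[κ]}: π^{-1}(V) = {κ} ∉ τ ✗.
  V = {[θ=ι], [κ]}: π^{-1}(V) = {θ, ι, κ} ∉ τ ✗.
  V = {[λ=μ]}: π^{-1}(V) = {λ, μ} ∈ τ ✓.
  V = {[θ=ι], [λ=μ]}: π^{-1}(V) = {θ, ι, λ, μ} ∈ τ ✓.
  V = {[κ], [λ=μ]}: π^{-1}(V) = {κ, λ, μ} ∉ τ ✗.
  V = {[θ=ι], [κ], [λ=μ]}: π^{-1}(V) = {θ, ι, κ, λ, μ} ∈ τ ✓.
Open sets in the quotient: τ_Q = {{}, {[λ=μ]}, {[θ=ι], [λ=μ]}, {[θ=ι], [κ], [λ=μ]}} (4 elements).


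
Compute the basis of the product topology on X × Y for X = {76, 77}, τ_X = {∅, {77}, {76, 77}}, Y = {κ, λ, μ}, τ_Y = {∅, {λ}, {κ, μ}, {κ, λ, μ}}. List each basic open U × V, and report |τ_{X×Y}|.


Basis B = {∅ × ∅, {77} × {λ}, {76, 77} × {λ}, {77} × {κ, μ}, {77} × {κ, λ, μ}, {76, 77} × {κ, μ}, {76, 77} × {κ, λ, μ}}; |τ_{X×Y}| = 9.

Enumerate products U × V with U ∈ τ_X, V ∈ τ_Y (deduplicated):
  ∅ × ∅ = {} (∅)
  {77} × {λ} = {(77,λ)}
  {76, 77} × {λ} = {(76,λ), (77,λ)}
  {77} × {κ, μ} = {(77,κ), (77,μ)}
  {77} × {κ, λ, μ} = {(77,κ), (77,λ), (77,μ)}
  {76, 77} × {κ, μ} = {(76,κ), (76,μ), (77,κ), (77,μ)}
  {76, 77} × {κ, λ, μ} = {(76,κ), (76,λ), (76,μ), (77,κ), (77,λ), (77,μ)}
These 7 distinct sets form the basis B.
Close under arbitrary unions to get τ_{X×Y}; counting gives |τ_{X×Y}| = 9.


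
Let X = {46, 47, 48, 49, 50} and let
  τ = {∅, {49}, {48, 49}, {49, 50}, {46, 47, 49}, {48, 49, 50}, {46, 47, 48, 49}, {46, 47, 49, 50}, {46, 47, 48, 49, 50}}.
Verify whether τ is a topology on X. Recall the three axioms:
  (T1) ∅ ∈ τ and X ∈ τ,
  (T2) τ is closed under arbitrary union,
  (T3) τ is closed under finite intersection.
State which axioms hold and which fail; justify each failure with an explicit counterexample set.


τ IS a topology on X.

Axiom (T1): ∅ ∈ τ? Yes; X ∈ τ? Yes.
Axiom (T2/T3): check pairwise unions and intersections of members of τ.
All pairwise intersections and unions checked — each lies in τ. Therefore τ satisfies (T1), (T2), (T3): it IS a topology on X.


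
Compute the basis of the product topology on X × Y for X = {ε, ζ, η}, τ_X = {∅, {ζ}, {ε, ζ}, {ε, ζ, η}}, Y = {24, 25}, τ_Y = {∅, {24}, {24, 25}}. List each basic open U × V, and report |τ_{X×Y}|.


Basis B = {∅ × ∅, {ζ} × {24}, {ε, ζ} × {24}, {ζ} × {24, 25}, {ε, ζ, η} × {24}, {ε, ζ} × {24, 25}, {ε, ζ, η} × {24, 25}}; |τ_{X×Y}| = 10.

Enumerate products U × V with U ∈ τ_X, V ∈ τ_Y (deduplicated):
  ∅ × ∅ = {} (∅)
  {ζ} × {24} = {(ζ,24)}
  {ε, ζ} × {24} = {(ε,24), (ζ,24)}
  {ζ} × {24, 25} = {(ζ,24), (ζ,25)}
  {ε, ζ, η} × {24} = {(ε,24), (ζ,24), (η,24)}
  {ε, ζ} × {24, 25} = {(ε,24), (ε,25), (ζ,24), (ζ,25)}
  {ε, ζ, η} × {24, 25} = {(ε,24), (ε,25), (ζ,24), (ζ,25), (η,24), (η,25)}
These 7 distinct sets form the basis B.
Close under arbitrary unions to get τ_{X×Y}; counting gives |τ_{X×Y}| = 10.


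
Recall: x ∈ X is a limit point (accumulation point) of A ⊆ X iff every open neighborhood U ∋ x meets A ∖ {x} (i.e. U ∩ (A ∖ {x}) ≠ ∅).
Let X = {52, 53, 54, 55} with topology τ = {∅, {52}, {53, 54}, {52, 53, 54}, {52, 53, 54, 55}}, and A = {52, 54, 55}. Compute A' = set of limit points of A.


A' = {53, 55}

For each x ∈ X, list the open sets U ∈ τ with x ∈ U, then check whether U ∩ (A ∖ {x}) ≠ ∅ for every such U.
  x = 52: open {52} ∋ x has {52} ∩ (A ∖ {52}) = ∅, so x is NOT a limit point.
  x = 53: opens ∋ x are {53, 54}, {52, 53, 54}, {52, 53, 54, 55}; each meets A ∖ {53}, so x IS a limit point.
  x = 54: open {53, 54} ∋ x has {53, 54} ∩ (A ∖ {54}) = ∅, so x is NOT a limit point.
  x = 55: opens ∋ x are {52, 53, 54, 55}; each meets A ∖ {55}, so x IS a limit point.
Collecting: A' = {53, 55}.


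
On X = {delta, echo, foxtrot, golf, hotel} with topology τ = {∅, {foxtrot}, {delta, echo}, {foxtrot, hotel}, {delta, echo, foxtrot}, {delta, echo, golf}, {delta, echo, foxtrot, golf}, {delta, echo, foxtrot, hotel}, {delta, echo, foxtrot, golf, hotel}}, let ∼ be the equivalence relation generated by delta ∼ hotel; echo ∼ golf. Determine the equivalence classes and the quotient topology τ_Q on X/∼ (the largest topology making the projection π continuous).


X/∼ = {[delta=hotel], [echo=golf], [foxtrot]}; |τ_Q| = 3.

Equivalence classes: [delta=hotel], [echo=golf], [foxtrot].
Quotient map π: X → X/∼ sends delta ↦ [delta=hotel], echo ↦ [echo=golf], foxtrot ↦ [foxtrot], golf ↦ [echo=golf], hotel ↦ [delta=hotel].
For each subset V ⊆ X/∼, compute π^{-1}(V) ⊆ X and check whether π^{-1}(V) ∈ τ. V is open in τ_Q iff π^{-1}(V) ∈ τ.
  V = {}: π^{-1}(V) = ∅ ∈ τ ✓.
  V = {[delta=hotel]}: π^{-1}(V) = {delta, hotel} ∉ τ ✗.
  V = {[echo=golf]}: π^{-1}(V) = {echo, golf} ∉ τ ✗.
  V = {[delta=hotel], [echo=golf]}: π^{-1}(V) = {delta, echo, golf, hotel} ∉ τ ✗.
  V = {[foxtrot]}: π^{-1}(V) = {foxtrot} ∈ τ ✓.
  V = {[delta=hotel], [foxtrot]}: π^{-1}(V) = {delta, foxtrot, hotel} ∉ τ ✗.
  V = {[echo=golf], [foxtrot]}: π^{-1}(V) = {echo, foxtrot, golf} ∉ τ ✗.
  V = {[delta=hotel], [echo=golf], [foxtrot]}: π^{-1}(V) = {delta, echo, foxtrot, golf, hotel} ∈ τ ✓.
Open sets in the quotient: τ_Q = {{}, {[foxtrot]}, {[delta=hotel], [echo=golf], [foxtrot]}} (3 elements).


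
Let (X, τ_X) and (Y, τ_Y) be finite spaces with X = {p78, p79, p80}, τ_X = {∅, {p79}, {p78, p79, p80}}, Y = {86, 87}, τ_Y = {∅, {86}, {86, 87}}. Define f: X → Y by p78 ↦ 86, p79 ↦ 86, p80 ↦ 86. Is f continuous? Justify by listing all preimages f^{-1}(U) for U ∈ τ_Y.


f IS continuous.

Compute f^{-1}(U) for each U ∈ τ_Y:
  U = ∅: f^{-1}(U) = ∅ ∈ τ_X ✓.
  U = {86}: f^{-1}(U) = {p78, p79, p80} ∈ τ_X ✓.
  U = {86, 87}: f^{-1}(U) = {p78, p79, p80} ∈ τ_X ✓.
Every preimage lies in τ_X, so f IS continuous.


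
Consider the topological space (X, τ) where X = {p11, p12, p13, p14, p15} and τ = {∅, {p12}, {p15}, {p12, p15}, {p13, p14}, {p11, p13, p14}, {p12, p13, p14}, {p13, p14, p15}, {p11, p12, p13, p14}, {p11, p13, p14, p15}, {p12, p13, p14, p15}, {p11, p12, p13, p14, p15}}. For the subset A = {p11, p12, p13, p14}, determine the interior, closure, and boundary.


int(A) = {p11, p12, p13, p14}, cl(A) = {p11, p12, p13, p14}, ∂A = ∅.

Closed sets in (X, τ) are complements of opens:
  closed(X, τ) = {∅, {p11}, {p12}, {p15}, {p11, p12}, {p11, p15}, {p12, p15}, {p11, p12, p15}, {p11, p13, p14}, {p11, p12, p13, p14}, {p11, p13, p14, p15}, {p11, p12, p13, p14, p15}}.
int(A) = ⋃ {U ∈ τ : U ⊆ A}. Opens contained in A: ∅, {p12}, {p13, p14}, {p11, p13, p14}, {p12, p13, p14}, {p11, p12, p13, p14}.
Taking the union of these: int(A) = {p11, p12, p13, p14}.
cl(A) = ⋂ {C closed : A ⊆ C}. Closed sets containing A: {p11, p12, p13, p14}, {p11, p12, p13, p14, p15}.
Intersecting these: cl(A) = {p11, p12, p13, p14}.
∂A = cl(A) ∖ int(A) = {p11, p12, p13, p14} ∖ {p11, p12, p13, p14} = ∅.


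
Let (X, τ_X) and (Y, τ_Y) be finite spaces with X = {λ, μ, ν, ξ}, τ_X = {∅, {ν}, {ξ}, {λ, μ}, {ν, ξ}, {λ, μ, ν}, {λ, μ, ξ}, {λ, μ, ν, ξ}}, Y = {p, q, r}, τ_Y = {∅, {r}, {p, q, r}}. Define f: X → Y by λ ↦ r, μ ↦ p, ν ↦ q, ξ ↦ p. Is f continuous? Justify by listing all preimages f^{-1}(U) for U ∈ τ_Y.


f is NOT continuous.

Compute f^{-1}(U) for each U ∈ τ_Y:
  U = ∅: f^{-1}(U) = ∅ ∈ τ_X ✓.
  U = {r}: f^{-1}(U) = {λ} ∉ τ_X ✗.
  U = {p, q, r}: f^{-1}(U) = {λ, μ, ν, ξ} ∈ τ_X ✓.
Found U = {r} with f^{-1}(U) = {λ} not in τ_X. Therefore f is NOT continuous.


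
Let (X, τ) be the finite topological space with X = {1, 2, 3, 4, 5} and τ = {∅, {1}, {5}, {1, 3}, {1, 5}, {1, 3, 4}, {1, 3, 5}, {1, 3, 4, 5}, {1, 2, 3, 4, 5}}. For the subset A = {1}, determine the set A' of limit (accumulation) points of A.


A' = {2, 3, 4}

For each x ∈ X, list the open sets U ∈ τ with x ∈ U, then check whether U ∩ (A ∖ {x}) ≠ ∅ for every such U.
  x = 1: open {1} ∋ x has {1} ∩ (A ∖ {1}) = ∅, so x is NOT a limit point.
  x = 2: opens ∋ x are {1, 2, 3, 4, 5}; each meets A ∖ {2}, so x IS a limit point.
  x = 3: opens ∋ x are {1, 3}, {1, 3, 4}, {1, 3, 5}, {1, 3, 4, 5}, {1, 2, 3, 4, 5}; each meets A ∖ {3}, so x IS a limit point.
  x = 4: opens ∋ x are {1, 3, 4}, {1, 3, 4, 5}, {1, 2, 3, 4, 5}; each meets A ∖ {4}, so x IS a limit point.
  x = 5: open {5} ∋ x has {5} ∩ (A ∖ {5}) = ∅, so x is NOT a limit point.
Collecting: A' = {2, 3, 4}.


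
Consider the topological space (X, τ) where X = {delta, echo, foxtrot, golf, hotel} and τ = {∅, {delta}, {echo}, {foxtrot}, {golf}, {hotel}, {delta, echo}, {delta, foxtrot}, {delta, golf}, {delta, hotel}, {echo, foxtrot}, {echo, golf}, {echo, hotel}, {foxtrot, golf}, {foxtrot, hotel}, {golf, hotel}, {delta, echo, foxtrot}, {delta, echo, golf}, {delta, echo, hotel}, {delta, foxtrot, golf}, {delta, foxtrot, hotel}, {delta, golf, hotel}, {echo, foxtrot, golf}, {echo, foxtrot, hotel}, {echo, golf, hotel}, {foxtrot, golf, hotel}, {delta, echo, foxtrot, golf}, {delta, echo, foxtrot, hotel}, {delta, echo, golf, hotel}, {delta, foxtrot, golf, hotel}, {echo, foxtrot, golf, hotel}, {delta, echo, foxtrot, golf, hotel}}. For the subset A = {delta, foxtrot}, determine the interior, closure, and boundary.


int(A) = {delta, foxtrot}, cl(A) = {delta, foxtrot}, ∂A = ∅.

Closed sets in (X, τ) are complements of opens:
  closed(X, τ) = {∅, {delta}, {echo}, {foxtrot}, {golf}, {hotel}, {delta, echo}, {delta, foxtrot}, {delta, golf}, {delta, hotel}, {echo, foxtrot}, {echo, golf}, {echo, hotel}, {foxtrot, golf}, {foxtrot, hotel}, {golf, hotel}, {delta, echo, foxtrot}, {delta, echo, golf}, {delta, echo, hotel}, {delta, foxtrot, golf}, {delta, foxtrot, hotel}, {delta, golf, hotel}, {echo, foxtrot, golf}, {echo, foxtrot, hotel}, {echo, golf, hotel}, {foxtrot, golf, hotel}, {delta, echo, foxtrot, golf}, {delta, echo, foxtrot, hotel}, {delta, echo, golf, hotel}, {delta, foxtrot, golf, hotel}, {echo, foxtrot, golf, hotel}, {delta, echo, foxtrot, golf, hotel}}.
int(A) = ⋃ {U ∈ τ : U ⊆ A}. Opens contained in A: ∅, {delta}, {foxtrot}, {delta, foxtrot}.
Taking the union of these: int(A) = {delta, foxtrot}.
cl(A) = ⋂ {C closed : A ⊆ C}. Closed sets containing A: {delta, foxtrot}, {delta, echo, foxtrot}, {delta, foxtrot, golf}, {delta, foxtrot, hotel}, {delta, echo, foxtrot, golf}, {delta, echo, foxtrot, hotel}, {delta, foxtrot, golf, hotel}, {delta, echo, foxtrot, golf, hotel}.
Intersecting these: cl(A) = {delta, foxtrot}.
∂A = cl(A) ∖ int(A) = {delta, foxtrot} ∖ {delta, foxtrot} = ∅.


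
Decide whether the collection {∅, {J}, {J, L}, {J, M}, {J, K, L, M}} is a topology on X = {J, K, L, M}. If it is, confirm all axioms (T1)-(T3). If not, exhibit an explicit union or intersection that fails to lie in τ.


τ is NOT a topology on X.

Axiom (T1): ∅ ∈ τ? Yes; X ∈ τ? Yes.
Axiom (T2/T3): check pairwise unions and intersections of members of τ.
Counterexample for (T2): {J, L} ∪ {J, M} = {J, L, M} ∉ τ. Therefore τ is NOT a topology.


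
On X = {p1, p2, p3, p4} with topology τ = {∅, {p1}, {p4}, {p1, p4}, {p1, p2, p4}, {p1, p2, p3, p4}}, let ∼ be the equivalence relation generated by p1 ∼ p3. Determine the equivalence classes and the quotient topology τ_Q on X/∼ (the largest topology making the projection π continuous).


X/∼ = {[p1=p3], [p2], [p4]}; |τ_Q| = 3.

Equivalence classes: [p1=p3], [p2], [p4].
Quotient map π: X → X/∼ sends p1 ↦ [p1=p3], p2 ↦ [p2], p3 ↦ [p1=p3], p4 ↦ [p4].
For each subset V ⊆ X/∼, compute π^{-1}(V) ⊆ X and check whether π^{-1}(V) ∈ τ. V is open in τ_Q iff π^{-1}(V) ∈ τ.
  V = {}: π^{-1}(V) = ∅ ∈ τ ✓.
  V = {[p1=p3]}: π^{-1}(V) = {p1, p3} ∉ τ ✗.
  V = {[p2]}: π^{-1}(V) = {p2} ∉ τ ✗.
  V = {[p1=p3], [p2]}: π^{-1}(V) = {p1, p2, p3} ∉ τ ✗.
  V = {[p4]}: π^{-1}(V) = {p4} ∈ τ ✓.
  V = {[p1=p3], [p4]}: π^{-1}(V) = {p1, p3, p4} ∉ τ ✗.
  V = {[p2], [p4]}: π^{-1}(V) = {p2, p4} ∉ τ ✗.
  V = {[p1=p3], [p2], [p4]}: π^{-1}(V) = {p1, p2, p3, p4} ∈ τ ✓.
Open sets in the quotient: τ_Q = {{}, {[p4]}, {[p1=p3], [p2], [p4]}} (3 elements).


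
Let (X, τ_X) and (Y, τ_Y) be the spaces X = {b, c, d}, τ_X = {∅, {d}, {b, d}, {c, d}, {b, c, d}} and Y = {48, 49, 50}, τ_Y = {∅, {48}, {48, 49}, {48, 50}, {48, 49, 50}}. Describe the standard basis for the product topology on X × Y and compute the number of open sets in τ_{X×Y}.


Basis B = {∅ × ∅, {d} × {48}, {b, d} × {48}, {c, d} × {48}, {d} × {48, 49}, {d} × {48, 50}, {b, c, d} × {48}, {d} × {48, 49, 50}, {b, d} × {48, 49}, {b, d} × {48, 50}, {c, d} × {48, 49}, {c, d} × {48, 50}, {b, d} × {48, 49, 50}, {b, c, d} × {48, 49}, {b, c, d} × {48, 50}, {c, d} × {48, 49, 50}, {b, c, d} × {48, 49, 50}}; |τ_{X×Y}| = 48.

Enumerate products U × V with U ∈ τ_X, V ∈ τ_Y (deduplicated):
  ∅ × ∅ = {} (∅)
  {d} × {48} = {(d,48)}
  {b, d} × {48} = {(b,48), (d,48)}
  {c, d} × {48} = {(c,48), (d,48)}
  {d} × {48, 49} = {(d,48), (d,49)}
  {d} × {48, 50} = {(d,48), (d,50)}
  {b, c, d} × {48} = {(b,48), (c,48), (d,48)}
  {d} × {48, 49, 50} = {(d,48), (d,49), (d,50)}
  {b, d} × {48, 49} = {(b,48), (b,49), (d,48), (d,49)}
  {b, d} × {48, 50} = {(b,48), (b,50), (d,48), (d,50)}
  {c, d} × {48, 49} = {(c,48), (c,49), (d,48), (d,49)}
  {c, d} × {48, 50} = {(c,48), (c,50), (d,48), (d,50)}
  {b, d} × {48, 49, 50} = {(b,48), (b,49), (b,50), (d,48), (d,49), (d,50)}
  {b, c, d} × {48, 49} = {(b,48), (b,49), (c,48), (c,49), (d,48), (d,49)}
  {b, c, d} × {48, 50} = {(b,48), (b,50), (c,48), (c,50), (d,48), (d,50)}
  {c, d} × {48, 49, 50} = {(c,48), (c,49), (c,50), (d,48), (d,49), (d,50)}
  {b, c, d} × {48, 49, 50} = {(b,48), (b,49), (b,50), (c,48), (c,49), (c,50), (d,48), (d,49), (d,50)}
These 17 distinct sets form the basis B.
Close under arbitrary unions to get τ_{X×Y}; counting gives |τ_{X×Y}| = 48.


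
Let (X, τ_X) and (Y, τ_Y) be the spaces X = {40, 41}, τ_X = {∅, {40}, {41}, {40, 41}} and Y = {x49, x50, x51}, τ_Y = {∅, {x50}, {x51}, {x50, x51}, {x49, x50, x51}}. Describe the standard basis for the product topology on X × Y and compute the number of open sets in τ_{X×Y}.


Basis B = {∅ × ∅, {40} × {x50}, {40} × {x51}, {41} × {x50}, {41} × {x51}, {40} × {x50, x51}, {40, 41} × {x50}, {40, 41} × {x51}, {41} × {x50, x51}, {40} × {x49, x50, x51}, {41} × {x49, x50, x51}, {40, 41} × {x50, x51}, {40, 41} × {x49, x50, x51}}; |τ_{X×Y}| = 25.

Enumerate products U × V with U ∈ τ_X, V ∈ τ_Y (deduplicated):
  ∅ × ∅ = {} (∅)
  {40} × {x50} = {(40,x50)}
  {40} × {x51} = {(40,x51)}
  {41} × {x50} = {(41,x50)}
  {41} × {x51} = {(41,x51)}
  {40} × {x50, x51} = {(40,x50), (40,x51)}
  {40, 41} × {x50} = {(40,x50), (41,x50)}
  {40, 41} × {x51} = {(40,x51), (41,x51)}
  {41} × {x50, x51} = {(41,x50), (41,x51)}
  {40} × {x49, x50, x51} = {(40,x49), (40,x50), (40,x51)}
  {41} × {x49, x50, x51} = {(41,x49), (41,x50), (41,x51)}
  {40, 41} × {x50, x51} = {(40,x50), (40,x51), (41,x50), (41,x51)}
  {40, 41} × {x49, x50, x51} = {(40,x49), (40,x50), (40,x51), (41,x49), (41,x50), (41,x51)}
These 13 distinct sets form the basis B.
Close under arbitrary unions to get τ_{X×Y}; counting gives |τ_{X×Y}| = 25.


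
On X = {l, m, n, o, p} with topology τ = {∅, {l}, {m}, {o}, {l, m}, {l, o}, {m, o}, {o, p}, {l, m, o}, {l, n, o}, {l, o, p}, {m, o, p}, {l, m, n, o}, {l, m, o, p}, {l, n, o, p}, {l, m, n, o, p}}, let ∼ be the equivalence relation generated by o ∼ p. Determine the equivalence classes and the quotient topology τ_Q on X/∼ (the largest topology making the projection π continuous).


X/∼ = {[l], [m], [n], [o=p]}; |τ_Q| = 10.

Equivalence classes: [l], [m], [n], [o=p].
Quotient map π: X → X/∼ sends l ↦ [l], m ↦ [m], n ↦ [n], o ↦ [o=p], p ↦ [o=p].
For each subset V ⊆ X/∼, compute π^{-1}(V) ⊆ X and check whether π^{-1}(V) ∈ τ. V is open in τ_Q iff π^{-1}(V) ∈ τ.
  V = {}: π^{-1}(V) = ∅ ∈ τ ✓.
  V = {[l]}: π^{-1}(V) = {l} ∈ τ ✓.
  V = {[m]}: π^{-1}(V) = {m} ∈ τ ✓.
  V = {[l], [m]}: π^{-1}(V) = {l, m} ∈ τ ✓.
  V = {[n]}: π^{-1}(V) = {n} ∉ τ ✗.
  V = {[l], [n]}: π^{-1}(V) = {l, n} ∉ τ ✗.
  V = {[m], [n]}: π^{-1}(V) = {m, n} ∉ τ ✗.
  V = {[l], [m], [n]}: π^{-1}(V) = {l, m, n} ∉ τ ✗.
  V = {[o=p]}: π^{-1}(V) = {o, p} ∈ τ ✓.
  V = {[l], [o=p]}: π^{-1}(V) = {l, o, p} ∈ τ ✓.
  V = {[m], [o=p]}: π^{-1}(V) = {m, o, p} ∈ τ ✓.
  V = {[l], [m], [o=p]}: π^{-1}(V) = {l, m, o, p} ∈ τ ✓.
  V = {[n], [o=p]}: π^{-1}(V) = {n, o, p} ∉ τ ✗.
  V = {[l], [n], [o=p]}: π^{-1}(V) = {l, n, o, p} ∈ τ ✓.
  V = {[m], [n], [o=p]}: π^{-1}(V) = {m, n, o, p} ∉ τ ✗.
  V = {[l], [m], [n], [o=p]}: π^{-1}(V) = {l, m, n, o, p} ∈ τ ✓.
Open sets in the quotient: τ_Q = {{}, {[l]}, {[m]}, {[l], [m]}, {[o=p]}, {[l], [o=p]}, {[m], [o=p]}, {[l], [m], [o=p]}, {[l], [n], [o=p]}, {[l], [m], [n], [o=p]}} (10 elements).


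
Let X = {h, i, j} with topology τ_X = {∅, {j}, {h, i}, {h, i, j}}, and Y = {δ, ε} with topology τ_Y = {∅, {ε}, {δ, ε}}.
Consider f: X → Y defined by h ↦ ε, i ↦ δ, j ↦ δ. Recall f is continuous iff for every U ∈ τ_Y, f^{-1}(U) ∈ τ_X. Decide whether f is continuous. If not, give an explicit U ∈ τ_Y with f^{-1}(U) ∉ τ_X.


f is NOT continuous.

Compute f^{-1}(U) for each U ∈ τ_Y:
  U = ∅: f^{-1}(U) = ∅ ∈ τ_X ✓.
  U = {ε}: f^{-1}(U) = {h} ∉ τ_X ✗.
  U = {δ, ε}: f^{-1}(U) = {h, i, j} ∈ τ_X ✓.
Found U = {ε} with f^{-1}(U) = {h} not in τ_X. Therefore f is NOT continuous.


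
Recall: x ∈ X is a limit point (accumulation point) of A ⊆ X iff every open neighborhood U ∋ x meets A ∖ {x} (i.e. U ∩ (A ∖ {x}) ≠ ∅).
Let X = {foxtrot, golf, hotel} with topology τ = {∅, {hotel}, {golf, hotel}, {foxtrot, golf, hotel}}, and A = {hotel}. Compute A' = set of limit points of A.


A' = {foxtrot, golf}

For each x ∈ X, list the open sets U ∈ τ with x ∈ U, then check whether U ∩ (A ∖ {x}) ≠ ∅ for every such U.
  x = foxtrot: opens ∋ x are {foxtrot, golf, hotel}; each meets A ∖ {foxtrot}, so x IS a limit point.
  x = golf: opens ∋ x are {golf, hotel}, {foxtrot, golf, hotel}; each meets A ∖ {golf}, so x IS a limit point.
  x = hotel: open {hotel} ∋ x has {hotel} ∩ (A ∖ {hotel}) = ∅, so x is NOT a limit point.
Collecting: A' = {foxtrot, golf}.


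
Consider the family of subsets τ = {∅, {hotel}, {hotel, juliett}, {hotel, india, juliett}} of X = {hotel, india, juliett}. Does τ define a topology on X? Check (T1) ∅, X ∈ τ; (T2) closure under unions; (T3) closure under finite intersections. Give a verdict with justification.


τ IS a topology on X.

Axiom (T1): ∅ ∈ τ? Yes; X ∈ τ? Yes.
Axiom (T2/T3): check pairwise unions and intersections of members of τ.
All pairwise intersections and unions checked — each lies in τ. Therefore τ satisfies (T1), (T2), (T3): it IS a topology on X.


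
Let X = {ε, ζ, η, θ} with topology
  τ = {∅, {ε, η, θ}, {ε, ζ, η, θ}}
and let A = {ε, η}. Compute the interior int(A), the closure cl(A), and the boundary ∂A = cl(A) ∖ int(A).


int(A) = ∅, cl(A) = {ε, ζ, η, θ}, ∂A = {ε, ζ, η, θ}.

Closed sets in (X, τ) are complements of opens:
  closed(X, τ) = {∅, {ζ}, {ε, ζ, η, θ}}.
int(A) = ⋃ {U ∈ τ : U ⊆ A}. Opens contained in A: ∅.
Taking the union of these: int(A) = ∅.
cl(A) = ⋂ {C closed : A ⊆ C}. Closed sets containing A: {ε, ζ, η, θ}.
Intersecting these: cl(A) = {ε, ζ, η, θ}.
∂A = cl(A) ∖ int(A) = {ε, ζ, η, θ} ∖ ∅ = {ε, ζ, η, θ}.


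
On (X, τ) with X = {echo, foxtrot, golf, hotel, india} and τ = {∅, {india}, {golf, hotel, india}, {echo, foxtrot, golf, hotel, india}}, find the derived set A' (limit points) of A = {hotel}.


A' = {echo, foxtrot, golf}

For each x ∈ X, list the open sets U ∈ τ with x ∈ U, then check whether U ∩ (A ∖ {x}) ≠ ∅ for every such U.
  x = echo: opens ∋ x are {echo, foxtrot, golf, hotel, india}; each meets A ∖ {echo}, so x IS a limit point.
  x = foxtrot: opens ∋ x are {echo, foxtrot, golf, hotel, india}; each meets A ∖ {foxtrot}, so x IS a limit point.
  x = golf: opens ∋ x are {golf, hotel, india}, {echo, foxtrot, golf, hotel, india}; each meets A ∖ {golf}, so x IS a limit point.
  x = hotel: open {golf, hotel, india} ∋ x has {golf, hotel, india} ∩ (A ∖ {hotel}) = ∅, so x is NOT a limit point.
  x = india: open {india} ∋ x has {india} ∩ (A ∖ {india}) = ∅, so x is NOT a limit point.
Collecting: A' = {echo, foxtrot, golf}.


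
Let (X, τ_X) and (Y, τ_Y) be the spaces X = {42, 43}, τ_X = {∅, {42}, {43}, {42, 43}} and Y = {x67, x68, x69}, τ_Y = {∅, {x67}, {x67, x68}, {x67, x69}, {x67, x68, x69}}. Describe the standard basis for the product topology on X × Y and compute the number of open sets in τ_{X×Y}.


Basis B = {∅ × ∅, {42} × {x67}, {43} × {x67}, {42} × {x67, x68}, {42} × {x67, x69}, {42, 43} × {x67}, {43} × {x67, x68}, {43} × {x67, x69}, {42} × {x67, x68, x69}, {43} × {x67, x68, x69}, {42, 43} × {x67, x68}, {42, 43} × {x67, x69}, {42, 43} × {x67, x68, x69}}; |τ_{X×Y}| = 25.

Enumerate products U × V with U ∈ τ_X, V ∈ τ_Y (deduplicated):
  ∅ × ∅ = {} (∅)
  {42} × {x67} = {(42,x67)}
  {43} × {x67} = {(43,x67)}
  {42} × {x67, x68} = {(42,x67), (42,x68)}
  {42} × {x67, x69} = {(42,x67), (42,x69)}
  {42, 43} × {x67} = {(42,x67), (43,x67)}
  {43} × {x67, x68} = {(43,x67), (43,x68)}
  {43} × {x67, x69} = {(43,x67), (43,x69)}
  {42} × {x67, x68, x69} = {(42,x67), (42,x68), (42,x69)}
  {43} × {x67, x68, x69} = {(43,x67), (43,x68), (43,x69)}
  {42, 43} × {x67, x68} = {(42,x67), (42,x68), (43,x67), (43,x68)}
  {42, 43} × {x67, x69} = {(42,x67), (42,x69), (43,x67), (43,x69)}
  {42, 43} × {x67, x68, x69} = {(42,x67), (42,x68), (42,x69), (43,x67), (43,x68), (43,x69)}
These 13 distinct sets form the basis B.
Close under arbitrary unions to get τ_{X×Y}; counting gives |τ_{X×Y}| = 25.


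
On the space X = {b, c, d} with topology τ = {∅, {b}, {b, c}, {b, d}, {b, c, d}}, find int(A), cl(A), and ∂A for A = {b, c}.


int(A) = {b, c}, cl(A) = {b, c, d}, ∂A = {d}.

Closed sets in (X, τ) are complements of opens:
  closed(X, τ) = {∅, {c}, {d}, {c, d}, {b, c, d}}.
int(A) = ⋃ {U ∈ τ : U ⊆ A}. Opens contained in A: ∅, {b}, {b, c}.
Taking the union of these: int(A) = {b, c}.
cl(A) = ⋂ {C closed : A ⊆ C}. Closed sets containing A: {b, c, d}.
Intersecting these: cl(A) = {b, c, d}.
∂A = cl(A) ∖ int(A) = {b, c, d} ∖ {b, c} = {d}.


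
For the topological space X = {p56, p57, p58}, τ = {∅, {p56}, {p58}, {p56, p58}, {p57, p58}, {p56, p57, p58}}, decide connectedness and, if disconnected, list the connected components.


(X, τ) is disconnected; components = [{p56}, {p57, p58}].

Find clopen sets (U ∈ τ with X ∖ U ∈ τ):
  U = ∅, X ∖ U = {p56, p57, p58} — both open, so U is clopen.
  U = {p56}, X ∖ U = {p57, p58} — both open, so U is clopen.
  U = {p57, p58}, X ∖ U = {p56} — both open, so U is clopen.
  U = {p56, p57, p58}, X ∖ U = ∅ — both open, so U is clopen.
Nontrivial clopen(s) exist: e.g. {p56}. So (X, τ) is disconnected.
Compute connected components by grouping points that agree on all clopens:
  component: {p56}
  component: {p57, p58}


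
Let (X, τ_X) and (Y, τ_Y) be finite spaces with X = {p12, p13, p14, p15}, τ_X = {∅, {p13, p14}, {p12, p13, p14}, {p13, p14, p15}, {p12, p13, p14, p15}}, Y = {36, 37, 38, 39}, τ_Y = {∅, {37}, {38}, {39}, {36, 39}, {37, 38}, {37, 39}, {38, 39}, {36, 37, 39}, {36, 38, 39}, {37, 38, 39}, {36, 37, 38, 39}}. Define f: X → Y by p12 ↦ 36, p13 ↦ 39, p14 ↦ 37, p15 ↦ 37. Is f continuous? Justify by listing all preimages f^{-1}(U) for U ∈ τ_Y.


f is NOT continuous.

Compute f^{-1}(U) for each U ∈ τ_Y:
  U = ∅: f^{-1}(U) = ∅ ∈ τ_X ✓.
  U = {37}: f^{-1}(U) = {p14, p15} ∉ τ_X ✗.
  U = {38}: f^{-1}(U) = ∅ ∈ τ_X ✓.
  U = {39}: f^{-1}(U) = {p13} ∉ τ_X ✗.
  U = {36, 39}: f^{-1}(U) = {p12, p13} ∉ τ_X ✗.
  U = {37, 38}: f^{-1}(U) = {p14, p15} ∉ τ_X ✗.
  U = {37, 39}: f^{-1}(U) = {p13, p14, p15} ∈ τ_X ✓.
  U = {38, 39}: f^{-1}(U) = {p13} ∉ τ_X ✗.
  U = {36, 37, 39}: f^{-1}(U) = {p12, p13, p14, p15} ∈ τ_X ✓.
  U = {36, 38, 39}: f^{-1}(U) = {p12, p13} ∉ τ_X ✗.
  U = {37, 38, 39}: f^{-1}(U) = {p13, p14, p15} ∈ τ_X ✓.
  U = {36, 37, 38, 39}: f^{-1}(U) = {p12, p13, p14, p15} ∈ τ_X ✓.
Found U = {37} with f^{-1}(U) = {p14, p15} not in τ_X. Therefore f is NOT continuous.
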